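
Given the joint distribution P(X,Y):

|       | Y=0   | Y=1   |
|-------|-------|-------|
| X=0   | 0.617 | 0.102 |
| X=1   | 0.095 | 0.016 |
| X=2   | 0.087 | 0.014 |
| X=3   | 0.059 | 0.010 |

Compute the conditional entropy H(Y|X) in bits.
0.5894 bits

H(Y|X) = H(X,Y) - H(X)

H(X,Y) = -Σ_{x,y} P(x,y) log₂ P(x,y). Per-cell terms -P(x,y)·log₂P(x,y):
  X=0: 0.429838, 0.335923
  X=1: 0.322613, 0.095453
  X=2: 0.306487, 0.086218
  X=3: 0.240905, 0.066439
Sum of the 8 terms: H(X,Y) = 1.88388 bits

Marginal of X (row sums):
  P(X=0) = 0.617 + 0.102 = 0.719
  P(X=1) = 0.095 + 0.016 = 0.111
  P(X=2) = 0.087 + 0.014 = 0.101
  P(X=3) = 0.059 + 0.010 = 0.069
H(X) = -[0.719·log₂(0.719) + 0.111·log₂(0.111) + 0.101·log₂(0.101) + 0.069·log₂(0.069)]
  = 0.342198 + 0.352022 + 0.334065 + 0.266151 = 1.29444 bits

H(Y|X) = H(X,Y) - H(X) = 1.88388 - 1.29444 = 0.5894 bits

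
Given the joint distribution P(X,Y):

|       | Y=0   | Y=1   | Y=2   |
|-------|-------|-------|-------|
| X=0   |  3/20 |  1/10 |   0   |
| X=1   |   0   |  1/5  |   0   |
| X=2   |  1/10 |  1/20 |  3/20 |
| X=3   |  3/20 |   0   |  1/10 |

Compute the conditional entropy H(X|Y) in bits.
1.3498 bits

H(X|Y) = H(X,Y) - H(Y)

H(X,Y) = -Σ_{x,y} P(x,y) log₂ P(x,y). Per-cell terms -P(x,y)·log₂P(x,y):
  X=0: 0.41054, 0.33219, 0.00000
  X=1: 0.00000, 0.46439, 0.00000
  X=2: 0.33219, 0.21610, 0.41054
  X=3: 0.41054, 0.00000, 0.33219
  (cells with P = 0 contribute 0)
Sum of the 12 terms: H(X,Y) = 2.9087 bits

Marginal of Y (column sums):
  P(Y=0) = 3/20 + 0 + 1/10 + 3/20 = 2/5
  P(Y=1) = 1/10 + 1/5 + 1/20 + 0 = 7/20
  P(Y=2) = 0 + 0 + 3/20 + 1/10 = 1/4
H(Y) = -[(2/5)·log₂(2/5) + (7/20)·log₂(7/20) + (1/4)·log₂(1/4)]
  = 0.52877 + 0.53010 + 0.50000 = 1.5589 bits

H(X|Y) = H(X,Y) - H(Y) = 2.9087 - 1.5589 = 1.3498 bits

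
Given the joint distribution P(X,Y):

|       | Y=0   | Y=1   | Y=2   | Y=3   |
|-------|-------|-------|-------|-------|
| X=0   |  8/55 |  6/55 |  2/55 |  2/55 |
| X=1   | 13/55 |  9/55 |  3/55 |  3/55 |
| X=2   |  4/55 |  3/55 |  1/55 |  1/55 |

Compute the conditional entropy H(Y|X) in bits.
1.7415 bits

H(Y|X) = H(X,Y) - H(X)

H(X,Y) = -Σ_{x,y} P(x,y) log₂ P(x,y). Per-cell terms -P(x,y)·log₂P(x,y):
  X=0: 0.40456, 0.34870, 0.17387, 0.17387
  X=1: 0.49185, 0.42733, 0.22889, 0.22889
  X=2: 0.27501, 0.22889, 0.10512, 0.10512
Sum of the 12 terms: H(X,Y) = 3.1921 bits

Marginal of X (row sums):
  P(X=0) = 8/55 + 6/55 + 2/55 + 2/55 = 18/55
  P(X=1) = 13/55 + 9/55 + 3/55 + 3/55 = 28/55
  P(X=2) = 4/55 + 3/55 + 1/55 + 1/55 = 9/55
H(X) = -[(18/55)·log₂(18/55) + (28/55)·log₂(28/55) + (9/55)·log₂(9/55)]
  = 0.52738 + 0.49586 + 0.42733 = 1.4506 bits

H(Y|X) = H(X,Y) - H(X) = 3.1921 - 1.4506 = 1.7415 bits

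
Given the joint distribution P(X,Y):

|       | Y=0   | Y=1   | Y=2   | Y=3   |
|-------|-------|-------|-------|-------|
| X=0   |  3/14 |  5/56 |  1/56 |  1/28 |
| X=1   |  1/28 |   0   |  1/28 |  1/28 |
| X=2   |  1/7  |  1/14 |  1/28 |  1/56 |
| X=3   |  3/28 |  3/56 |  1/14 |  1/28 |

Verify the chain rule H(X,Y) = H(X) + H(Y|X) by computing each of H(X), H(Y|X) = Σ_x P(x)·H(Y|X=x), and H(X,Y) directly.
H(X) = 1.8939 bits, H(Y|X) = 1.6475 bits, H(X,Y) = 3.5414 bits

Marginal of X (row sums):
  P(X=0) = 3/14 + 5/56 + 1/56 + 1/28 = 5/14
  P(X=1) = 1/28 + 0 + 1/28 + 1/28 = 3/28
  P(X=2) = 1/7 + 1/14 + 1/28 + 1/56 = 15/56
  P(X=3) = 3/28 + 3/56 + 1/14 + 1/28 = 15/56
H(X) = -[(5/14)·log₂(5/14) + (3/28)·log₂(3/28) + (15/56)·log₂(15/56) + (15/56)·log₂(15/56)]
  = 0.53051 + 0.34526 + 0.50905 + 0.50905 = 1.8939 bits

H(Y|X) = Σ_x P(x)·H(Y|X=x):
  X=0: P(X=0) = 5/14, P(Y|X=0) = (3/5, 1/4, 1/20, 1/10) → H(Y|X=0) = 1.49047
  X=1: P(X=1) = 3/28, P(Y|X=1) = (1/3, 0, 1/3, 1/3) → H(Y|X=1) = 1.58496
  X=2: P(X=2) = 15/56, P(Y|X=2) = (8/15, 4/15, 2/15, 1/15) → H(Y|X=2) = 1.64022
  X=3: P(X=3) = 15/56, P(Y|X=3) = (2/5, 1/5, 4/15, 2/15) → H(Y|X=3) = 1.88925
H(Y|X) = (5/14)·1.49047 + (3/28)·1.58496 + (15/56)·1.64022 + (15/56)·1.88925 = 1.6475 bits

H(X,Y) = -Σ_{x,y} P(x,y) log₂ P(x,y). Per-cell terms -P(x,y)·log₂P(x,y):
  X=0: 0.47623, 0.31120, 0.10370, 0.17169
  X=1: 0.17169, 0.00000, 0.17169, 0.17169
  X=2: 0.40105, 0.27195, 0.17169, 0.10370
  X=3: 0.34526, 0.22620, 0.27195, 0.17169
  (cells with P = 0 contribute 0)
Sum of the 16 terms: H(X,Y) = 3.5414 bits

Chain rule check:
  H(X) + H(Y|X) = 1.8939 + 1.6475 = 3.5414 bits
  H(X,Y) = 3.5414 bits
✓ Chain rule verified.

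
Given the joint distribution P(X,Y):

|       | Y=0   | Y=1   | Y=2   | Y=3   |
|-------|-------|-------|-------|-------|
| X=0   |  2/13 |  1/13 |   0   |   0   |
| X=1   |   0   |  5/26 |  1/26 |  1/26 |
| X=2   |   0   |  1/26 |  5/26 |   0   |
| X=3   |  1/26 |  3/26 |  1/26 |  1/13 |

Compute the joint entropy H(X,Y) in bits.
3.1630 bits

H(X,Y) = -Σ_{x,y} P(x,y) log₂ P(x,y). Per-cell terms -P(x,y)·log₂P(x,y):
  X=0: 0.4155, 0.2846, 0.0000, 0.0000
  X=1: 0.0000, 0.4574, 0.1808, 0.1808
  X=2: 0.0000, 0.1808, 0.4574, 0.0000
  X=3: 0.1808, 0.3595, 0.1808, 0.2846
  (cells with P = 0 contribute 0)
Sum of the 16 terms: H(X,Y) = 3.1630 bits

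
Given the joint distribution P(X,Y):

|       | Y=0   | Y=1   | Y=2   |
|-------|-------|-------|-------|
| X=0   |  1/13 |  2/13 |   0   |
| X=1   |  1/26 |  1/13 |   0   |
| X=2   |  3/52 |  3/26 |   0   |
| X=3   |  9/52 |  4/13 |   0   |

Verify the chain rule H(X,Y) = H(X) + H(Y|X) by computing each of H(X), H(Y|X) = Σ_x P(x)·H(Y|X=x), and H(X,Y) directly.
H(X) = 1.7936 bits, H(Y|X) = 0.9300 bits, H(X,Y) = 2.7236 bits

Marginal of X (row sums):
  P(X=0) = 1/13 + 2/13 + 0 = 3/13
  P(X=1) = 1/26 + 1/13 + 0 = 3/26
  P(X=2) = 3/52 + 3/26 + 0 = 9/52
  P(X=3) = 9/52 + 4/13 + 0 = 25/52
H(X) = -[(3/13)·log₂(3/13) + (3/26)·log₂(3/26) + (9/52)·log₂(9/52) + (25/52)·log₂(25/52)]
  = 0.48819 + 0.35948 + 0.43797 + 0.50797 = 1.7936 bits

H(Y|X) = Σ_x P(x)·H(Y|X=x):
  X=0: P(X=0) = 3/13, P(Y|X=0) = (1/3, 2/3, 0) → H(Y|X=0) = 0.91830
  X=1: P(X=1) = 3/26, P(Y|X=1) = (1/3, 2/3, 0) → H(Y|X=1) = 0.91830
  X=2: P(X=2) = 9/52, P(Y|X=2) = (1/3, 2/3, 0) → H(Y|X=2) = 0.91830
  X=3: P(X=3) = 25/52, P(Y|X=3) = (9/25, 16/25, 0) → H(Y|X=3) = 0.94268
H(Y|X) = (3/13)·0.91830 + (3/26)·0.91830 + (9/52)·0.91830 + (25/52)·0.94268 = 0.9300 bits

H(X,Y) = -Σ_{x,y} P(x,y) log₂ P(x,y). Per-cell terms -P(x,y)·log₂P(x,y):
  X=0: 0.28465, 0.41545, 0.00000
  X=1: 0.18079, 0.28465, 0.00000
  X=2: 0.23743, 0.35948, 0.00000
  X=3: 0.43797, 0.52321, 0.00000
  (cells with P = 0 contribute 0)
Sum of the 12 terms: H(X,Y) = 2.7236 bits

Chain rule check:
  H(X) + H(Y|X) = 1.7936 + 0.9300 = 2.7236 bits
  H(X,Y) = 2.7236 bits
✓ Chain rule verified.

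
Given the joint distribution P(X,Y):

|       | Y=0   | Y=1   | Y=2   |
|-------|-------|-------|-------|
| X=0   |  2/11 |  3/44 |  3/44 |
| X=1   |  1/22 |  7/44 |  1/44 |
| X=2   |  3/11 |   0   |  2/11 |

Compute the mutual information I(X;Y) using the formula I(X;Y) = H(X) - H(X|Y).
0.3429 bits

I(X;Y) = H(X) - H(X|Y)

Marginal of X (row sums):
  P(X=0) = 2/11 + 3/44 + 3/44 = 7/22
  P(X=1) = 1/22 + 7/44 + 1/44 = 5/22
  P(X=2) = 3/11 + 0 + 2/11 = 5/11
H(X) = -[(7/22)·log₂(7/22) + (5/22)·log₂(5/22) + (5/11)·log₂(5/11)]
  = 0.5257 + 0.4858 + 0.5170 = 1.5285 bits

Marginal of Y (column sums):
  P(Y=0) = 2/11 + 1/22 + 3/11 = 1/2
  P(Y=1) = 3/44 + 7/44 + 0 = 5/22
  P(Y=2) = 3/44 + 1/44 + 2/11 = 3/11
H(X|Y) = Σ_y P(y)·H(X|Y=y):
  Y=0: P(Y=0) = 1/2, P(X|Y=0) = (4/11, 1/11, 6/11) → H(X|Y=0) = 1.3222
  Y=1: P(Y=1) = 5/22, P(X|Y=1) = (3/10, 7/10, 0) → H(X|Y=1) = 0.8813
  Y=2: P(Y=2) = 3/11, P(X|Y=2) = (1/4, 1/12, 2/3) → H(X|Y=2) = 1.1887
H(X|Y) = (1/2)·1.3222 + (5/22)·0.8813 + (3/11)·1.1887 = 1.1856 bits

I(X;Y) = H(X) - H(X|Y) = 1.5285 - 1.1856 = 0.3429 bits

Cross-check via I(X;Y) = H(X) + H(Y) - H(X,Y): computing H(Y) from the column sums and H(X,Y) from the 9 cells in the same way gives H(Y) = 1.4970 bits and H(X,Y) = 2.6826 bits, so
I(X;Y) = 1.5285 + 1.4970 - 2.6826 = 0.3429 bits ✓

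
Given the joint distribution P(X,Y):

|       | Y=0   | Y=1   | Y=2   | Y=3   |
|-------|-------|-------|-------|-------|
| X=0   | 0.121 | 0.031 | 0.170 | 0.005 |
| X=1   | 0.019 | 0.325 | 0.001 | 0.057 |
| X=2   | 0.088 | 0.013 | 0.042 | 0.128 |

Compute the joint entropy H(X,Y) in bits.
2.8397 bits

H(X,Y) = -Σ_{x,y} P(x,y) log₂ P(x,y). Per-cell terms -P(x,y)·log₂P(x,y):
  X=0: 0.36868, 0.15536, 0.43459, 0.03822
  X=1: 0.10864, 0.52698, 0.00997, 0.23557
  X=2: 0.30856, 0.08145, 0.19209, 0.37962
Sum of the 12 terms: H(X,Y) = 2.8397 bits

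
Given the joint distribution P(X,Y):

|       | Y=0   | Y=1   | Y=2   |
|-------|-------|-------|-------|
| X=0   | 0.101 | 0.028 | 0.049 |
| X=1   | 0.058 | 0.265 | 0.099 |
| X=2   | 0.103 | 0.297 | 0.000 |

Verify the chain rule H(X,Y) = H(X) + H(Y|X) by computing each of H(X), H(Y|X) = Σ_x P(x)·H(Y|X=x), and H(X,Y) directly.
H(X) = 1.4973 bits, H(Y|X) = 1.1287 bits, H(X,Y) = 2.6259 bits

Marginal of X (row sums):
  P(X=0) = 0.101 + 0.028 + 0.049 = 0.178
  P(X=1) = 0.058 + 0.265 + 0.099 = 0.422
  P(X=2) = 0.103 + 0.297 + 0.000 = 0.400
H(X) = -[0.178·log₂(0.178) + 0.422·log₂(0.422) + 0.400·log₂(0.400)]
  = 0.44323 + 0.52526 + 0.52877 = 1.4973 bits

H(Y|X) = Σ_x P(x)·H(Y|X=x):
  X=0: P(X=0) = 0.178, P(Y|X=0) = (101/178, 14/89, 49/178) → H(Y|X=0) = 1.39592
  X=1: P(X=1) = 0.422, P(Y|X=1) = (29/211, 265/422, 99/422) → H(Y|X=1) = 1.30575
  X=2: P(X=2) = 0.400, P(Y|X=2) = (103/400, 297/400, 0) → H(Y|X=2) = 0.82295
H(Y|X) = 0.178·1.39592 + 0.422·1.30575 + 0.400·0.82295 = 1.1287 bits

H(X,Y) = -Σ_{x,y} P(x,y) log₂ P(x,y). Per-cell terms -P(x,y)·log₂P(x,y):
  X=0: 0.33406, 0.14444, 0.21320
  X=1: 0.23825, 0.50772, 0.33031
  X=2: 0.33777, 0.52019, 0.00000
  (cells with P = 0 contribute 0)
Sum of the 9 terms: H(X,Y) = 2.6259 bits

Chain rule check:
  H(X) + H(Y|X) = 1.4973 + 1.1287 = 2.6260 bits
  H(X,Y) = 2.6259 bits
✓ Chain rule verified (Δ = 0.0001 is 4-dp rounding noise: each of the three values was rounded independently).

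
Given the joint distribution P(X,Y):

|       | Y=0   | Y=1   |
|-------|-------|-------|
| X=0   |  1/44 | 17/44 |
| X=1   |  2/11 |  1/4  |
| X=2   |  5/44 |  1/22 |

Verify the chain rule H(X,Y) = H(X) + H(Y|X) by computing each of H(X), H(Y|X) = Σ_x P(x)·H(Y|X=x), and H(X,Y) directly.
H(X) = 1.4726 bits, H(Y|X) = 0.6880 bits, H(X,Y) = 2.1606 bits

Marginal of X (row sums):
  P(X=0) = 1/44 + 17/44 = 9/22
  P(X=1) = 2/11 + 1/4 = 19/44
  P(X=2) = 5/44 + 1/22 = 7/44
H(X) = -[(9/22)·log₂(9/22) + (19/44)·log₂(19/44) + (7/44)·log₂(7/44)]
  = 0.52753 + 0.52315 + 0.42192 = 1.4726 bits

H(Y|X) = Σ_x P(x)·H(Y|X=x):
  X=0: P(X=0) = 9/22, P(Y|X=0) = (1/18, 17/18) → H(Y|X=0) = 0.30954
  X=1: P(X=1) = 19/44, P(Y|X=1) = (8/19, 11/19) → H(Y|X=1) = 0.98194
  X=2: P(X=2) = 7/44, P(Y|X=2) = (5/7, 2/7) → H(Y|X=2) = 0.86312
H(Y|X) = (9/22)·0.30954 + (19/44)·0.98194 + (7/44)·0.86312 = 0.6880 bits

H(X,Y) = -Σ_{x,y} P(x,y) log₂ P(x,y). Per-cell terms -P(x,y)·log₂P(x,y):
  X=0: 0.12408, 0.53008
  X=1: 0.44717, 0.50000
  X=2: 0.35653, 0.20270
Sum of the 6 terms: H(X,Y) = 2.1606 bits

Chain rule check:
  H(X) + H(Y|X) = 1.4726 + 0.6880 = 2.1606 bits
  H(X,Y) = 2.1606 bits
✓ Chain rule verified.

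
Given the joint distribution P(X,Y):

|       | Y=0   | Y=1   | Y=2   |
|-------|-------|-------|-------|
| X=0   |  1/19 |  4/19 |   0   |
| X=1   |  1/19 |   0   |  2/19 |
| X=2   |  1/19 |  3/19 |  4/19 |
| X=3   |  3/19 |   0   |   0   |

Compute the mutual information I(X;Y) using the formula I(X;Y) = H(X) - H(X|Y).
0.6542 bits

I(X;Y) = H(X) - H(X|Y)

Marginal of X (row sums):
  P(X=0) = 1/19 + 4/19 + 0 = 5/19
  P(X=1) = 1/19 + 0 + 2/19 = 3/19
  P(X=2) = 1/19 + 3/19 + 4/19 = 8/19
  P(X=3) = 3/19 + 0 + 0 = 3/19
H(X) = -[(5/19)·log₂(5/19) + (3/19)·log₂(3/19) + (8/19)·log₂(8/19) + (3/19)·log₂(3/19)]
  = 0.5068 + 0.4205 + 0.5254 + 0.4205 = 1.8732 bits

Marginal of Y (column sums):
  P(Y=0) = 1/19 + 1/19 + 1/19 + 3/19 = 6/19
  P(Y=1) = 4/19 + 0 + 3/19 + 0 = 7/19
  P(Y=2) = 0 + 2/19 + 4/19 + 0 = 6/19
H(X|Y) = Σ_y P(y)·H(X|Y=y):
  Y=0: P(Y=0) = 6/19, P(X|Y=0) = (1/6, 1/6, 1/6, 1/2) → H(X|Y=0) = 1.7925
  Y=1: P(Y=1) = 7/19, P(X|Y=1) = (4/7, 0, 3/7, 0) → H(X|Y=1) = 0.9852
  Y=2: P(Y=2) = 6/19, P(X|Y=2) = (0, 1/3, 2/3, 0) → H(X|Y=2) = 0.9183
H(X|Y) = (6/19)·1.7925 + (7/19)·0.9852 + (6/19)·0.9183 = 1.2190 bits

I(X;Y) = H(X) - H(X|Y) = 1.8732 - 1.2190 = 0.6542 bits

Cross-check via I(X;Y) = H(X) + H(Y) - H(X,Y): computing H(Y) from the column sums and H(X,Y) from the 12 cells in the same way gives H(Y) = 1.5810 bits and H(X,Y) = 2.8000 bits, so
I(X;Y) = 1.8732 + 1.5810 - 2.8000 = 0.6542 bits ✓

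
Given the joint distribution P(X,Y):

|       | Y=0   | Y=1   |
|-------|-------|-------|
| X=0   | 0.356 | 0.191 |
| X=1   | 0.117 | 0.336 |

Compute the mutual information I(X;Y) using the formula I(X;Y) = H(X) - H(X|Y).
0.1140 bits

I(X;Y) = H(X) - H(X|Y)

Marginal of X (row sums):
  P(X=0) = 0.356 + 0.191 = 0.547
  P(X=1) = 0.117 + 0.336 = 0.453
H(X) = -[0.547·log₂(0.547) + 0.453·log₂(0.453)]
  = 0.4761 + 0.5175 = 0.9936 bits

Marginal of Y (column sums):
  P(Y=0) = 0.356 + 0.117 = 0.473
  P(Y=1) = 0.191 + 0.336 = 0.527
H(X|Y) = Σ_y P(y)·H(X|Y=y):
  Y=0: P(Y=0) = 0.473, P(X|Y=0) = (356/473, 117/473) → H(X|Y=0) = 0.8071
  Y=1: P(Y=1) = 0.527, P(X|Y=1) = (191/527, 336/527) → H(X|Y=1) = 0.9447
H(X|Y) = 0.473·0.8071 + 0.527·0.9447 = 0.8796 bits

I(X;Y) = H(X) - H(X|Y) = 0.9936 - 0.8796 = 0.1140 bits

Cross-check via I(X;Y) = H(X) + H(Y) - H(X,Y): computing H(Y) from the column sums and H(X,Y) from the 4 cells in the same way gives H(Y) = 0.9979 bits and H(X,Y) = 1.8775 bits, so
I(X;Y) = 0.9936 + 0.9979 - 1.8775 = 0.1140 bits ✓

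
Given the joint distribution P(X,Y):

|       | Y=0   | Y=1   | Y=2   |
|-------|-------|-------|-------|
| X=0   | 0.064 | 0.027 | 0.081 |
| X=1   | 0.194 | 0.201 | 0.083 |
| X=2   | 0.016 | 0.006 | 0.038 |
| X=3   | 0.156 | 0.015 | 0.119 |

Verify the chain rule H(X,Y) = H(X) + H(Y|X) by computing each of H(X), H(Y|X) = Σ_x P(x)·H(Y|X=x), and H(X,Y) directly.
H(X) = 1.7073 bits, H(Y|X) = 1.3967 bits, H(X,Y) = 3.1040 bits

Marginal of X (row sums):
  P(X=0) = 0.064 + 0.027 + 0.081 = 0.172
  P(X=1) = 0.194 + 0.201 + 0.083 = 0.478
  P(X=2) = 0.016 + 0.006 + 0.038 = 0.060
  P(X=3) = 0.156 + 0.015 + 0.119 = 0.290
H(X) = -[0.172·log₂(0.172) + 0.478·log₂(0.478) + 0.060·log₂(0.060) + 0.290·log₂(0.290)]
  = 0.436797 + 0.509031 + 0.243534 + 0.517904 = 1.7073 bits

H(Y|X) = Σ_x P(x)·H(Y|X=x):
  X=0: P(X=0) = 0.172, P(Y|X=0) = (16/43, 27/172, 81/172) → H(Y|X=0) = 1.461673
  X=1: P(X=1) = 0.478, P(Y|X=1) = (97/239, 201/478, 83/478) → H(Y|X=1) = 1.492137
  X=2: P(X=2) = 0.060, P(Y|X=2) = (4/15, 1/10, 19/30) → H(Y|X=2) = 1.258040
  X=3: P(X=3) = 0.290, P(Y|X=3) = (78/145, 3/58, 119/290) → H(Y|X=3) = 1.229532
H(Y|X) = 0.172·1.461673 + 0.478·1.492137 + 0.060·1.258040 + 0.290·1.229532 = 1.3967 bits

H(X,Y) = -Σ_{x,y} P(x,y) log₂ P(x,y). Per-cell terms -P(x,y)·log₂P(x,y):
  X=0: 0.253810, 0.140694, 0.293701
  X=1: 0.458979, 0.465261, 0.298032
  X=2: 0.095453, 0.044285, 0.179279
  X=3: 0.418140, 0.090883, 0.365445
Sum of the 12 terms: H(X,Y) = 3.1040 bits

Chain rule check:
  H(X) + H(Y|X) = 1.7073 + 1.3967 = 3.1040 bits
  H(X,Y) = 3.1040 bits
✓ Chain rule verified.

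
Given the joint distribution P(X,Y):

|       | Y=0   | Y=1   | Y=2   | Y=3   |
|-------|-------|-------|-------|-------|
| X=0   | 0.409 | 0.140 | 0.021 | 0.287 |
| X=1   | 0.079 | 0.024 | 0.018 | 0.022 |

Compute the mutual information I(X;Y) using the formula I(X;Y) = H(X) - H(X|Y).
0.0285 bits

I(X;Y) = H(X) - H(X|Y)

Marginal of X (row sums):
  P(X=0) = 0.409 + 0.140 + 0.021 + 0.287 = 0.857
  P(X=1) = 0.079 + 0.024 + 0.018 + 0.022 = 0.143
H(X) = -[0.857·log₂(0.857) + 0.143·log₂(0.143)]
  = 0.1908 + 0.4012 = 0.5920 bits

Marginal of Y (column sums):
  P(Y=0) = 0.409 + 0.079 = 0.488
  P(Y=1) = 0.140 + 0.024 = 0.164
  P(Y=2) = 0.021 + 0.018 = 0.039
  P(Y=3) = 0.287 + 0.022 = 0.309
H(X|Y) = Σ_y P(y)·H(X|Y=y):
  Y=0: P(Y=0) = 0.488, P(X|Y=0) = (409/488, 79/488) → H(X|Y=0) = 0.6388
  Y=1: P(Y=1) = 0.164, P(X|Y=1) = (35/41, 6/41) → H(X|Y=1) = 0.6006
  Y=2: P(Y=2) = 0.039, P(X|Y=2) = (7/13, 6/13) → H(X|Y=2) = 0.9957
  Y=3: P(Y=3) = 0.309, P(X|Y=3) = (287/309, 22/309) → H(X|Y=3) = 0.3704
H(X|Y) = 0.488·0.6388 + 0.164·0.6006 + 0.039·0.9957 + 0.309·0.3704 = 0.5635 bits

I(X;Y) = H(X) - H(X|Y) = 0.5920 - 0.5635 = 0.0285 bits

Cross-check via I(X;Y) = H(X) + H(Y) - H(X,Y): computing H(Y) from the column sums and H(X,Y) from the 8 cells in the same way gives H(Y) = 1.6389 bits and H(X,Y) = 2.2024 bits, so
I(X;Y) = 0.5920 + 1.6389 - 2.2024 = 0.0285 bits ✓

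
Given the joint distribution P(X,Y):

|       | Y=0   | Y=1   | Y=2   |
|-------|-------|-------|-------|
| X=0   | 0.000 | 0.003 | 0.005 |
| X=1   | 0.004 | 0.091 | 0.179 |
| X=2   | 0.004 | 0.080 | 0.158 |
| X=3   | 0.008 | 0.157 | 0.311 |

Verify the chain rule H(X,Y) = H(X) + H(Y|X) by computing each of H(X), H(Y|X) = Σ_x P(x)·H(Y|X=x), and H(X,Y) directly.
H(X) = 1.5726 bits, H(Y|X) = 1.0247 bits, H(X,Y) = 2.5973 bits

Marginal of X (row sums):
  P(X=0) = 0.000 + 0.003 + 0.005 = 0.008
  P(X=1) = 0.004 + 0.091 + 0.179 = 0.274
  P(X=2) = 0.004 + 0.080 + 0.158 = 0.242
  P(X=3) = 0.008 + 0.157 + 0.311 = 0.476
H(X) = -[0.008·log₂(0.008) + 0.274·log₂(0.274) + 0.242·log₂(0.242) + 0.476·log₂(0.476)]
  = 0.05573 + 0.51176 + 0.49535 + 0.50978 = 1.5726 bits

H(Y|X) = Σ_x P(x)·H(Y|X=x):
  X=0: P(X=0) = 0.008, P(Y|X=0) = (0, 3/8, 5/8) → H(Y|X=0) = 0.95443
  X=1: P(X=1) = 0.274, P(Y|X=1) = (2/137, 91/274, 179/274) → H(Y|X=1) = 1.01843
  X=2: P(X=2) = 0.242, P(Y|X=2) = (2/121, 40/121, 79/121) → H(Y|X=2) = 1.02733
  X=3: P(X=3) = 0.476, P(Y|X=3) = (2/119, 157/476, 311/476) → H(Y|X=3) = 1.02806
H(Y|X) = 0.008·0.95443 + 0.274·1.01843 + 0.242·1.02733 + 0.476·1.02806 = 1.0247 bits

H(X,Y) = -Σ_{x,y} P(x,y) log₂ P(x,y). Per-cell terms -P(x,y)·log₂P(x,y):
  X=0: 0.00000, 0.02514, 0.03822
  X=1: 0.03186, 0.31468, 0.44427
  X=2: 0.03186, 0.29151, 0.42060
  X=3: 0.05573, 0.41937, 0.52404
  (cells with P = 0 contribute 0)
Sum of the 12 terms: H(X,Y) = 2.5973 bits

Chain rule check:
  H(X) + H(Y|X) = 1.5726 + 1.0247 = 2.5973 bits
  H(X,Y) = 2.5973 bits
✓ Chain rule verified.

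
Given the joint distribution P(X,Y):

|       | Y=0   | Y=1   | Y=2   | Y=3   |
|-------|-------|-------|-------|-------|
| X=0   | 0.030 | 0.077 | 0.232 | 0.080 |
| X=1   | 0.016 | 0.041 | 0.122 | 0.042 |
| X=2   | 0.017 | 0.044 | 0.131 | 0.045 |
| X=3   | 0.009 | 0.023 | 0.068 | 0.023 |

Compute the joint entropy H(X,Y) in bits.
3.5228 bits

H(X,Y) = -Σ_{x,y} P(x,y) log₂ P(x,y). Per-cell terms -P(x,y)·log₂P(x,y):
  X=0: 0.1518, 0.2848, 0.4890, 0.2915
  X=1: 0.0955, 0.1889, 0.3703, 0.1921
  X=2: 0.0999, 0.1983, 0.3841, 0.2013
  X=3: 0.0612, 0.1252, 0.2637, 0.1252
Sum of the 16 terms: H(X,Y) = 3.5228 bits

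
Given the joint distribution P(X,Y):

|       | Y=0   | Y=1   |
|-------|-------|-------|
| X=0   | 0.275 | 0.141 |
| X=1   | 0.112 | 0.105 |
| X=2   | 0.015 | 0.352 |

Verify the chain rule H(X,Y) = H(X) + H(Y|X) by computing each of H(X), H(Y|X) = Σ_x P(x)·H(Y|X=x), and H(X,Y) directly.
H(X) = 1.5354 bits, H(Y|X) = 0.6915 bits, H(X,Y) = 2.2270 bits

Marginal of X (row sums):
  P(X=0) = 0.275 + 0.141 = 0.416
  P(X=1) = 0.112 + 0.105 = 0.217
  P(X=2) = 0.015 + 0.352 = 0.367
H(X) = -[0.416·log₂(0.416) + 0.217·log₂(0.217) + 0.367·log₂(0.367)]
  = 0.52638 + 0.47832 + 0.53074 = 1.5354 bits

H(Y|X) = Σ_x P(x)·H(Y|X=x):
  X=0: P(X=0) = 0.416, P(Y|X=0) = (275/416, 141/416) → H(Y|X=0) = 0.92380
  X=1: P(X=1) = 0.217, P(Y|X=1) = (16/31, 15/31) → H(Y|X=1) = 0.99925
  X=2: P(X=2) = 0.367, P(Y|X=2) = (15/367, 352/367) → H(Y|X=2) = 0.24628
H(Y|X) = 0.416·0.92380 + 0.217·0.99925 + 0.367·0.24628 = 0.6915 bits

H(X,Y) = -Σ_{x,y} P(x,y) log₂ P(x,y). Per-cell terms -P(x,y)·log₂P(x,y):
  X=0: 0.51219, 0.39850
  X=1: 0.35374, 0.34141
  X=2: 0.09088, 0.53024
Sum of the 6 terms: H(X,Y) = 2.2270 bits

Chain rule check:
  H(X) + H(Y|X) = 1.5354 + 0.6915 = 2.2269 bits
  H(X,Y) = 2.2270 bits
✓ Chain rule verified (Δ = 0.0001 is 4-dp rounding noise: each of the three values was rounded independently).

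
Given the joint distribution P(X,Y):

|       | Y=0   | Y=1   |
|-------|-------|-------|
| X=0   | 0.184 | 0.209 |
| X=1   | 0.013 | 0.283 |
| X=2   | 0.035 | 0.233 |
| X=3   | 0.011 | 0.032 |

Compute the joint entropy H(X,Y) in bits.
2.4076 bits

H(X,Y) = -Σ_{x,y} P(x,y) log₂ P(x,y). Per-cell terms -P(x,y)·log₂P(x,y):
  X=0: 0.44937, 0.47201
  X=1: 0.08145, 0.51538
  X=2: 0.16928, 0.48967
  X=3: 0.07157, 0.15891
Sum of the 8 terms: H(X,Y) = 2.4076 bits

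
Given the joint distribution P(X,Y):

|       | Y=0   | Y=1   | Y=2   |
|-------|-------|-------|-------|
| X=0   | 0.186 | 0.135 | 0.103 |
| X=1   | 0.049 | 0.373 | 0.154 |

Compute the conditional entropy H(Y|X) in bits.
1.3554 bits

H(Y|X) = H(X,Y) - H(X)

H(X,Y) = -Σ_{x,y} P(x,y) log₂ P(x,y). Per-cell terms -P(x,y)·log₂P(x,y):
  X=0: 0.4514, 0.3900, 0.3378
  X=1: 0.2132, 0.5307, 0.4156
Sum of the 6 terms: H(X,Y) = 2.3387 bits

Marginal of X (row sums):
  P(X=0) = 0.186 + 0.135 + 0.103 = 0.424
  P(X=1) = 0.049 + 0.373 + 0.154 = 0.576
H(X) = -[0.424·log₂(0.424) + 0.576·log₂(0.576)]
  = 0.5249 + 0.4584 = 0.9833 bits

H(Y|X) = H(X,Y) - H(X) = 2.3387 - 0.9833 = 1.3554 bits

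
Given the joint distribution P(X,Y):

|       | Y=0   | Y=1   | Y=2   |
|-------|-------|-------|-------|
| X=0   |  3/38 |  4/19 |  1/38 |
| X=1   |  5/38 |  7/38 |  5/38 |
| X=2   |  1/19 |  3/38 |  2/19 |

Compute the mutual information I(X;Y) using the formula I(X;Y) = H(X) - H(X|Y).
0.0860 bits

I(X;Y) = H(X) - H(X|Y)

Marginal of X (row sums):
  P(X=0) = 3/38 + 4/19 + 1/38 = 6/19
  P(X=1) = 5/38 + 7/38 + 5/38 = 17/38
  P(X=2) = 1/19 + 3/38 + 2/19 = 9/38
H(X) = -[(6/19)·log₂(6/19) + (17/38)·log₂(17/38) + (9/38)·log₂(9/38)]
  = 0.525147 + 0.519155 + 0.492158 = 1.53646 bits

Marginal of Y (column sums):
  P(Y=0) = 3/38 + 5/38 + 1/19 = 5/19
  P(Y=1) = 4/19 + 7/38 + 3/38 = 9/19
  P(Y=2) = 1/38 + 5/38 + 2/19 = 5/19
H(X|Y) = Σ_y P(y)·H(X|Y=y):
  Y=0: P(Y=0) = 5/19, P(X|Y=0) = (3/10, 1/2, 1/5) → H(X|Y=0) = 1.485475
  Y=1: P(Y=1) = 9/19, P(X|Y=1) = (4/9, 7/18, 1/6) → H(X|Y=1) = 1.480682
  Y=2: P(Y=2) = 5/19, P(X|Y=2) = (1/10, 1/2, 2/5) → H(X|Y=2) = 1.360964
H(X|Y) = (5/19)·1.485475 + (9/19)·1.480682 + (5/19)·1.360964 = 1.45044 bits

I(X;Y) = H(X) - H(X|Y) = 1.53646 - 1.45044 = 0.0860 bits

Cross-check via I(X;Y) = H(X) + H(Y) - H(X,Y): computing H(Y) from the column sums and H(X,Y) from the 9 cells in the same way gives H(Y) = 1.52432 bits and H(X,Y) = 2.97476 bits, so
I(X;Y) = 1.53646 + 1.52432 - 2.97476 = 0.0860 bits ✓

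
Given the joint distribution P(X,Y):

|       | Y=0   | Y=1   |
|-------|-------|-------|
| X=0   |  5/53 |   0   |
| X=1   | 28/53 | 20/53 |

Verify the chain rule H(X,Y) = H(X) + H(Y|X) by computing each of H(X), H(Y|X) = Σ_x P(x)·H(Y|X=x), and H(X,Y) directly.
H(X) = 0.4508 bits, H(Y|X) = 0.8874 bits, H(X,Y) = 1.3382 bits

Marginal of X (row sums):
  P(X=0) = 5/53 + 0 = 5/53
  P(X=1) = 28/53 + 20/53 = 48/53
H(X) = -[(5/53)·log₂(5/53) + (48/53)·log₂(48/53)]
  = 0.32132 + 0.12947 = 0.4508 bits

H(Y|X) = Σ_x P(x)·H(Y|X=x):
  X=0: P(X=0) = 5/53, P(Y|X=0) = (1, 0) → H(Y|X=0) = 0.00000
  X=1: P(X=1) = 48/53, P(Y|X=1) = (7/12, 5/12) → H(Y|X=1) = 0.97987
H(Y|X) = (5/53)·0.00000 + (48/53)·0.97987 = 0.8874 bits

H(X,Y) = -Σ_{x,y} P(x,y) log₂ P(x,y). Per-cell terms -P(x,y)·log₂P(x,y):
  X=0: 0.32132, 0.00000
  X=1: 0.48634, 0.53056
  (cells with P = 0 contribute 0)
Sum of the 4 terms: H(X,Y) = 1.3382 bits

Chain rule check:
  H(X) + H(Y|X) = 0.4508 + 0.8874 = 1.3382 bits
  H(X,Y) = 1.3382 bits
✓ Chain rule verified.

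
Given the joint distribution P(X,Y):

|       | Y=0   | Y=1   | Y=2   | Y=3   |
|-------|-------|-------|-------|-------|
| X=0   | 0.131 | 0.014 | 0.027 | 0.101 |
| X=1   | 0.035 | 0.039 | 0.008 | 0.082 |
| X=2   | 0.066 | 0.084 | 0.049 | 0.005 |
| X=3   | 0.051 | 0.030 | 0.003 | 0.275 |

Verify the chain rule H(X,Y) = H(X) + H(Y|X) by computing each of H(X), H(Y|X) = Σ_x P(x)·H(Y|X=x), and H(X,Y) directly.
H(X) = 1.9375 bits, H(Y|X) = 1.4295 bits, H(X,Y) = 3.3670 bits

Marginal of X (row sums):
  P(X=0) = 0.131 + 0.014 + 0.027 + 0.101 = 0.273
  P(X=1) = 0.035 + 0.039 + 0.008 + 0.082 = 0.164
  P(X=2) = 0.066 + 0.084 + 0.049 + 0.005 = 0.204
  P(X=3) = 0.051 + 0.030 + 0.003 + 0.275 = 0.359
H(X) = -[0.273·log₂(0.273) + 0.164·log₂(0.164) + 0.204·log₂(0.204) + 0.359·log₂(0.359)]
  = 0.5113 + 0.4278 + 0.4678 + 0.5306 = 1.9375 bits

H(Y|X) = Σ_x P(x)·H(Y|X=x):
  X=0: P(X=0) = 0.273, P(Y|X=0) = (131/273, 2/39, 9/91, 101/273) → H(Y|X=0) = 1.5889
  X=1: P(X=1) = 0.164, P(Y|X=1) = (35/164, 39/164, 2/41, 1/2) → H(Y|X=1) = 1.6809
  X=2: P(X=2) = 0.204, P(Y|X=2) = (11/34, 7/17, 49/204, 5/204) → H(Y|X=2) = 1.6792
  X=3: P(X=3) = 0.359, P(Y|X=3) = (51/359, 30/359, 3/359, 275/359) → H(Y|X=3) = 1.0515
H(Y|X) = 0.273·1.5889 + 0.164·1.6809 + 0.204·1.6792 + 0.359·1.0515 = 1.4295 bits

H(X,Y) = -Σ_{x,y} P(x,y) log₂ P(x,y). Per-cell terms -P(x,y)·log₂P(x,y):
  X=0: 0.3841, 0.0862, 0.1407, 0.3341
  X=1: 0.1693, 0.1825, 0.0557, 0.2959
  X=2: 0.2588, 0.3002, 0.2132, 0.0382
  X=3: 0.2190, 0.1518, 0.0251, 0.5122
Sum of the 16 terms: H(X,Y) = 3.3670 bits

Chain rule check:
  H(X) + H(Y|X) = 1.9375 + 1.4295 = 3.3670 bits
  H(X,Y) = 3.3670 bits
✓ Chain rule verified.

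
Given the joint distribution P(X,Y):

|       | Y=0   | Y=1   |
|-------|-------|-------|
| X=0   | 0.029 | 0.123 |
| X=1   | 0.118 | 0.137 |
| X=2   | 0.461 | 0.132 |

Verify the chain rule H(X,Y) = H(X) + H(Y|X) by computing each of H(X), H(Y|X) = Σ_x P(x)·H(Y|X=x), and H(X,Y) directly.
H(X) = 1.3629 bits, H(Y|X) = 0.8144 bits, H(X,Y) = 2.1773 bits

Marginal of X (row sums):
  P(X=0) = 0.029 + 0.123 = 0.152
  P(X=1) = 0.118 + 0.137 = 0.255
  P(X=2) = 0.461 + 0.132 = 0.593
H(X) = -[0.152·log₂(0.152) + 0.255·log₂(0.255) + 0.593·log₂(0.593)]
  = 0.4131 + 0.5027 + 0.4471 = 1.3629 bits

H(Y|X) = Σ_x P(x)·H(Y|X=x):
  X=0: P(X=0) = 0.152, P(Y|X=0) = (29/152, 123/152) → H(Y|X=0) = 0.7031
  X=1: P(X=1) = 0.255, P(Y|X=1) = (118/255, 137/255) → H(Y|X=1) = 0.9960
  X=2: P(X=2) = 0.593, P(Y|X=2) = (461/593, 132/593) → H(Y|X=2) = 0.7649
H(Y|X) = 0.152·0.7031 + 0.255·0.9960 + 0.593·0.7649 = 0.8144 bits

H(X,Y) = -Σ_{x,y} P(x,y) log₂ P(x,y). Per-cell terms -P(x,y)·log₂P(x,y):
  X=0: 0.1481, 0.3719
  X=1: 0.3638, 0.3929
  X=2: 0.5150, 0.3856
Sum of the 6 terms: H(X,Y) = 2.1773 bits

Chain rule check:
  H(X) + H(Y|X) = 1.3629 + 0.8144 = 2.1773 bits
  H(X,Y) = 2.1773 bits
✓ Chain rule verified.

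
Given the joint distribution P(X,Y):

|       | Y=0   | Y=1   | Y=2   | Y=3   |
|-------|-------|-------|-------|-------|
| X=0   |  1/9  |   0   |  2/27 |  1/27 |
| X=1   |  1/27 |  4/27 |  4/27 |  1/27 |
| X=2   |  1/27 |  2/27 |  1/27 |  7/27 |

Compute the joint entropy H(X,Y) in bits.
3.1102 bits

H(X,Y) = -Σ_{x,y} P(x,y) log₂ P(x,y). Per-cell terms -P(x,y)·log₂P(x,y):
  X=0: 0.35221, 0.00000, 0.27814, 0.17611
  X=1: 0.17611, 0.40813, 0.40813, 0.17611
  X=2: 0.17611, 0.27814, 0.17611, 0.50492
  (cells with P = 0 contribute 0)
Sum of the 12 terms: H(X,Y) = 3.1102 bits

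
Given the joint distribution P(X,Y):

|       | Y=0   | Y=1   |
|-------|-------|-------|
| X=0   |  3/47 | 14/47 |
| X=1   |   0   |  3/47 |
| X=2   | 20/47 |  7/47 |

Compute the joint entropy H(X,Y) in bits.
1.9609 bits

H(X,Y) = -Σ_{x,y} P(x,y) log₂ P(x,y). Per-cell terms -P(x,y)·log₂P(x,y):
  X=0: 0.25338, 0.52045
  X=1: 0.00000, 0.25338
  X=2: 0.52454, 0.40916
  (cells with P = 0 contribute 0)
Sum of the 6 terms: H(X,Y) = 1.9609 bits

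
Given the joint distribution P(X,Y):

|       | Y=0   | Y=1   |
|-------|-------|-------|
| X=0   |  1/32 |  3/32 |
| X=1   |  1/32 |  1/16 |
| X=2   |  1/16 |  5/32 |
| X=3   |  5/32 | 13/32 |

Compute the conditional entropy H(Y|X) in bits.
0.8558 bits

H(Y|X) = H(X,Y) - H(X)

H(X,Y) = -Σ_{x,y} P(x,y) log₂ P(x,y). Per-cell terms -P(x,y)·log₂P(x,y):
  X=0: 0.15625, 0.32016
  X=1: 0.15625, 0.25000
  X=2: 0.25000, 0.41845
  X=3: 0.41845, 0.52795
Sum of the 8 terms: H(X,Y) = 2.4975 bits

Marginal of X (row sums):
  P(X=0) = 1/32 + 3/32 = 1/8
  P(X=1) = 1/32 + 1/16 = 3/32
  P(X=2) = 1/16 + 5/32 = 7/32
  P(X=3) = 5/32 + 13/32 = 9/16
H(X) = -[(1/8)·log₂(1/8) + (3/32)·log₂(3/32) + (7/32)·log₂(7/32) + (9/16)·log₂(9/16)]
  = 0.37500 + 0.32016 + 0.47964 + 0.46692 = 1.6417 bits

H(Y|X) = H(X,Y) - H(X) = 2.4975 - 1.6417 = 0.8558 bits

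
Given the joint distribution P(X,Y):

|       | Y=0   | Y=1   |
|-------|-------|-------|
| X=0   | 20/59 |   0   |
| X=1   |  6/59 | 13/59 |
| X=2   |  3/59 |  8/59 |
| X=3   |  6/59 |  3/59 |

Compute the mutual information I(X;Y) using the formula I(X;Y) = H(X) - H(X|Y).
0.3873 bits

I(X;Y) = H(X) - H(X|Y)

Marginal of X (row sums):
  P(X=0) = 20/59 + 0 = 20/59
  P(X=1) = 6/59 + 13/59 = 19/59
  P(X=2) = 3/59 + 8/59 = 11/59
  P(X=3) = 6/59 + 3/59 = 9/59
H(X) = -[(20/59)·log₂(20/59) + (19/59)·log₂(19/59) + (11/59)·log₂(11/59) + (9/59)·log₂(9/59)]
  = 0.5290559 + 0.5264338 + 0.4517852 + 0.4138044 = 1.921079 bits

Marginal of Y (column sums):
  P(Y=0) = 20/59 + 6/59 + 3/59 + 6/59 = 35/59
  P(Y=1) = 0 + 13/59 + 8/59 + 3/59 = 24/59
H(X|Y) = Σ_y P(y)·H(X|Y=y):
  Y=0: P(Y=0) = 35/59, P(X|Y=0) = (4/7, 6/35, 3/35, 6/35) → H(X|Y=0) = 1.6374830
  Y=1: P(Y=1) = 24/59, P(X|Y=1) = (0, 13/24, 1/3, 1/8) → H(X|Y=1) = 1.3824373
H(X|Y) = (35/59)·1.6374830 + (24/59)·1.3824373 = 1.533736 bits

I(X;Y) = H(X) - H(X|Y) = 1.921079 - 1.533736 = 0.3873 bits

Cross-check via I(X;Y) = H(X) + H(Y) - H(X,Y): computing H(Y) from the column sums and H(X,Y) from the 8 cells in the same way gives H(Y) = 0.974779 bits and H(X,Y) = 2.508514 bits, so
I(X;Y) = 1.921079 + 0.974779 - 2.508514 = 0.3873 bits ✓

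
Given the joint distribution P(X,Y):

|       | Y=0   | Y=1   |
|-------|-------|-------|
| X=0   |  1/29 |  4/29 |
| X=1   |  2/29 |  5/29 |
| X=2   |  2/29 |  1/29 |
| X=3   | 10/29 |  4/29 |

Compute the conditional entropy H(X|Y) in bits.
1.6234 bits

H(X|Y) = H(X,Y) - H(Y)

H(X,Y) = -Σ_{x,y} P(x,y) log₂ P(x,y). Per-cell terms -P(x,y)·log₂P(x,y):
  X=0: 0.16752, 0.39420
  X=1: 0.26607, 0.43725
  X=2: 0.26607, 0.16752
  X=3: 0.52967, 0.39420
Sum of the 8 terms: H(X,Y) = 2.6225 bits

Marginal of Y (column sums):
  P(Y=0) = 1/29 + 2/29 + 2/29 + 10/29 = 15/29
  P(Y=1) = 4/29 + 5/29 + 1/29 + 4/29 = 14/29
H(Y) = -[(15/29)·log₂(15/29) + (14/29)·log₂(14/29)]
  = 0.49194 + 0.50720 = 0.9991 bits

H(X|Y) = H(X,Y) - H(Y) = 2.6225 - 0.9991 = 1.6234 bits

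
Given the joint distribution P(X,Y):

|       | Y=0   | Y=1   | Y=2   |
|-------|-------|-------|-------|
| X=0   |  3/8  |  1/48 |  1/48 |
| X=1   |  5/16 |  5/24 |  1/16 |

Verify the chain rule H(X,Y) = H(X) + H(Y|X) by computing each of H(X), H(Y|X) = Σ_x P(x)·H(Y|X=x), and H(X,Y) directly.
H(X) = 0.9799 bits, H(Y|X) = 1.0293 bits, H(X,Y) = 2.0092 bits

Marginal of X (row sums):
  P(X=0) = 3/8 + 1/48 + 1/48 = 5/12
  P(X=1) = 5/16 + 5/24 + 1/16 = 7/12
H(X) = -[(5/12)·log₂(5/12) + (7/12)·log₂(7/12)]
  = 0.52626 + 0.45360 = 0.9799 bits

H(Y|X) = Σ_x P(x)·H(Y|X=x):
  X=0: P(X=0) = 5/12, P(Y|X=0) = (9/10, 1/20, 1/20) → H(Y|X=0) = 0.56900
  X=1: P(X=1) = 7/12, P(Y|X=1) = (15/28, 5/14, 3/28) → H(Y|X=1) = 1.35816
H(Y|X) = (5/12)·0.56900 + (7/12)·1.35816 = 1.0293 bits

H(X,Y) = -Σ_{x,y} P(x,y) log₂ P(x,y). Per-cell terms -P(x,y)·log₂P(x,y):
  X=0: 0.53064, 0.11635, 0.11635
  X=1: 0.52440, 0.47147, 0.25000
Sum of the 6 terms: H(X,Y) = 2.0092 bits

Chain rule check:
  H(X) + H(Y|X) = 0.9799 + 1.0293 = 2.0092 bits
  H(X,Y) = 2.0092 bits
✓ Chain rule verified.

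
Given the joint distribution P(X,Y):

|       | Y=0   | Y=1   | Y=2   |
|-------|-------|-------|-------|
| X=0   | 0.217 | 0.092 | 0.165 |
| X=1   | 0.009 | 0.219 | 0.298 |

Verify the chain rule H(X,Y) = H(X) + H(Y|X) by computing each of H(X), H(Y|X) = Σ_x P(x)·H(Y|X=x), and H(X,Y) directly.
H(X) = 0.9980 bits, H(Y|X) = 1.2873 bits, H(X,Y) = 2.2854 bits

Marginal of X (row sums):
  P(X=0) = 0.217 + 0.092 + 0.165 = 0.474
  P(X=1) = 0.009 + 0.219 + 0.298 = 0.526
H(X) = -[0.474·log₂(0.474) + 0.526·log₂(0.526)]
  = 0.510517 + 0.487531 = 0.9980 bits

H(Y|X) = Σ_x P(x)·H(Y|X=x):
  X=0: P(X=0) = 0.474, P(Y|X=0) = (217/474, 46/237, 55/158) → H(Y|X=0) = 1.505057
  X=1: P(X=1) = 0.526, P(Y|X=1) = (9/526, 219/526, 149/263) → H(Y|X=1) = 1.091163
H(Y|X) = 0.474·1.505057 + 0.526·1.091163 = 1.2873 bits

H(X,Y) = -Σ_{x,y} P(x,y) log₂ P(x,y). Per-cell terms -P(x,y)·log₂P(x,y):
  X=0: 0.478319, 0.316684, 0.428911
  X=1: 0.061163, 0.479828, 0.520491
Sum of the 6 terms: H(X,Y) = 2.2854 bits

Chain rule check:
  H(X) + H(Y|X) = 0.9980 + 1.2873 = 2.2853 bits
  H(X,Y) = 2.2854 bits
✓ Chain rule verified (Δ = 0.0001 is 4-dp rounding noise: each of the three values was rounded independently).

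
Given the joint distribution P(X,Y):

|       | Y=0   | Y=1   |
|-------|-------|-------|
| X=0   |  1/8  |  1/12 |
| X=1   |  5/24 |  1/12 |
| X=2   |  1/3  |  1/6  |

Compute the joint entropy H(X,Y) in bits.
2.4031 bits

H(X,Y) = -Σ_{x,y} P(x,y) log₂ P(x,y). Per-cell terms -P(x,y)·log₂P(x,y):
  X=0: 0.37500, 0.29875
  X=1: 0.47147, 0.29875
  X=2: 0.52832, 0.43083
Sum of the 6 terms: H(X,Y) = 2.4031 bits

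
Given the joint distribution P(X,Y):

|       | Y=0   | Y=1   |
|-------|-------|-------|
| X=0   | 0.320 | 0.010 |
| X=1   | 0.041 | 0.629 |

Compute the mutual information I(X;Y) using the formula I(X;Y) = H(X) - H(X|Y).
0.6563 bits

I(X;Y) = H(X) - H(X|Y)

Marginal of X (row sums):
  P(X=0) = 0.320 + 0.010 = 0.330
  P(X=1) = 0.041 + 0.629 = 0.670
H(X) = -[0.330·log₂(0.330) + 0.670·log₂(0.670)]
  = 0.5278 + 0.3871 = 0.9149 bits

Marginal of Y (column sums):
  P(Y=0) = 0.320 + 0.041 = 0.361
  P(Y=1) = 0.010 + 0.629 = 0.639
H(X|Y) = Σ_y P(y)·H(X|Y=y):
  Y=0: P(Y=0) = 0.361, P(X|Y=0) = (320/361, 41/361) → H(X|Y=0) = 0.5106
  Y=1: P(Y=1) = 0.639, P(X|Y=1) = (10/639, 629/639) → H(X|Y=1) = 0.1163
H(X|Y) = 0.361·0.5106 + 0.639·0.1163 = 0.2586 bits

I(X;Y) = H(X) - H(X|Y) = 0.9149 - 0.2586 = 0.6563 bits

Cross-check via I(X;Y) = H(X) + H(Y) - H(X,Y): computing H(Y) from the column sums and H(X,Y) from the 4 cells in the same way gives H(Y) = 0.9435 bits and H(X,Y) = 1.2021 bits, so
I(X;Y) = 0.9149 + 0.9435 - 1.2021 = 0.6563 bits ✓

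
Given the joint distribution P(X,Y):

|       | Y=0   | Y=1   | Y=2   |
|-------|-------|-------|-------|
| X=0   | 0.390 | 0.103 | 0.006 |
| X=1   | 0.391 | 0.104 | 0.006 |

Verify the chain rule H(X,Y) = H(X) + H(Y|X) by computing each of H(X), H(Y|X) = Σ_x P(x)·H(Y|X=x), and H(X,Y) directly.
H(X) = 1.0000 bits, H(Y|X) = 0.8254 bits, H(X,Y) = 1.8254 bits

Marginal of X (row sums):
  P(X=0) = 0.390 + 0.103 + 0.006 = 0.499
  P(X=1) = 0.391 + 0.104 + 0.006 = 0.501
H(X) = -[0.499·log₂(0.499) + 0.501·log₂(0.501)]
  = 0.50044 + 0.49956 = 1.0000 bits

H(Y|X) = Σ_x P(x)·H(Y|X=x):
  X=0: P(X=0) = 0.499, P(Y|X=0) = (390/499, 103/499, 6/499) → H(Y|X=0) = 0.82446
  X=1: P(X=1) = 0.501, P(Y|X=1) = (391/501, 104/501, 2/167) → H(Y|X=1) = 0.82642
H(Y|X) = 0.499·0.82446 + 0.501·0.82642 = 0.8254 bits

H(X,Y) = -Σ_{x,y} P(x,y) log₂ P(x,y). Per-cell terms -P(x,y)·log₂P(x,y):
  X=0: 0.52980, 0.33777, 0.04428
  X=1: 0.52971, 0.33960, 0.04428
Sum of the 6 terms: H(X,Y) = 1.8254 bits

Chain rule check:
  H(X) + H(Y|X) = 1.0000 + 0.8254 = 1.8254 bits
  H(X,Y) = 1.8254 bits
✓ Chain rule verified.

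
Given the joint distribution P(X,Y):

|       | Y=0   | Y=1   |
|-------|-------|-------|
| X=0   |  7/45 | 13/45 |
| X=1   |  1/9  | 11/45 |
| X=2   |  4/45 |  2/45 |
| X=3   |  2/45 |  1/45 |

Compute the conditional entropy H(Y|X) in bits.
0.9174 bits

H(Y|X) = H(X,Y) - H(X)

H(X,Y) = -Σ_{x,y} P(x,y) log₂ P(x,y). Per-cell terms -P(x,y)·log₂P(x,y):
  X=0: 0.417589, 0.517519
  X=1: 0.352214, 0.496814
  X=2: 0.310387, 0.199638
  X=3: 0.199638, 0.122041
Sum of the 8 terms: H(X,Y) = 2.61584 bits

Marginal of X (row sums):
  P(X=0) = 7/45 + 13/45 = 4/9
  P(X=1) = 1/9 + 11/45 = 16/45
  P(X=2) = 4/45 + 2/45 = 2/15
  P(X=3) = 2/45 + 1/45 = 1/15
H(X) = -[(4/9)·log₂(4/9) + (16/45)·log₂(16/45) + (2/15)·log₂(2/15) + (1/15)·log₂(1/15)]
  = 0.519967 + 0.530437 + 0.387585 + 0.260459 = 1.69845 bits

H(Y|X) = H(X,Y) - H(X) = 2.61584 - 1.69845 = 0.9174 bits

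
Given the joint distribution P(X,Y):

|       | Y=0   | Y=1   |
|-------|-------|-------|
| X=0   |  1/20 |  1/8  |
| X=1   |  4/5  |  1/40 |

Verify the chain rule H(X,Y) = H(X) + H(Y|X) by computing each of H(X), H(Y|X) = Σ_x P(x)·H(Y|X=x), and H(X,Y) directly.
H(X) = 0.6690 bits, H(Y|X) = 0.3127 bits, H(X,Y) = 0.9817 bits

Marginal of X (row sums):
  P(X=0) = 1/20 + 1/8 = 7/40
  P(X=1) = 4/5 + 1/40 = 33/40
H(X) = -[(7/40)·log₂(7/40) + (33/40)·log₂(33/40)]
  = 0.44005 + 0.22897 = 0.6690 bits

H(Y|X) = Σ_x P(x)·H(Y|X=x):
  X=0: P(X=0) = 7/40, P(Y|X=0) = (2/7, 5/7) → H(Y|X=0) = 0.86312
  X=1: P(X=1) = 33/40, P(Y|X=1) = (32/33, 1/33) → H(Y|X=1) = 0.19591
H(Y|X) = (7/40)·0.86312 + (33/40)·0.19591 = 0.3127 bits

H(X,Y) = -Σ_{x,y} P(x,y) log₂ P(x,y). Per-cell terms -P(x,y)·log₂P(x,y):
  X=0: 0.21610, 0.37500
  X=1: 0.25754, 0.13305
Sum of the 4 terms: H(X,Y) = 0.9817 bits

Chain rule check:
  H(X) + H(Y|X) = 0.6690 + 0.3127 = 0.9817 bits
  H(X,Y) = 0.9817 bits
✓ Chain rule verified.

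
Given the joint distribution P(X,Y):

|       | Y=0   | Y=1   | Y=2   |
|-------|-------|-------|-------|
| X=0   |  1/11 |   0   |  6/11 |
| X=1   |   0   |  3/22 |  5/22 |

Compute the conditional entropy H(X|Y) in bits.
0.6753 bits

H(X|Y) = H(X,Y) - H(Y)

H(X,Y) = -Σ_{x,y} P(x,y) log₂ P(x,y). Per-cell terms -P(x,y)·log₂P(x,y):
  X=0: 0.31449, 0.00000, 0.47698
  X=1: 0.00000, 0.39197, 0.48580
  (cells with P = 0 contribute 0)
Sum of the 6 terms: H(X,Y) = 1.6692 bits

Marginal of Y (column sums):
  P(Y=0) = 1/11 + 0 = 1/11
  P(Y=1) = 0 + 3/22 = 3/22
  P(Y=2) = 6/11 + 5/22 = 17/22
H(Y) = -[(1/11)·log₂(1/11) + (3/22)·log₂(3/22) + (17/22)·log₂(17/22)]
  = 0.31449 + 0.39197 + 0.28743 = 0.9939 bits

H(X|Y) = H(X,Y) - H(Y) = 1.6692 - 0.9939 = 0.6753 bits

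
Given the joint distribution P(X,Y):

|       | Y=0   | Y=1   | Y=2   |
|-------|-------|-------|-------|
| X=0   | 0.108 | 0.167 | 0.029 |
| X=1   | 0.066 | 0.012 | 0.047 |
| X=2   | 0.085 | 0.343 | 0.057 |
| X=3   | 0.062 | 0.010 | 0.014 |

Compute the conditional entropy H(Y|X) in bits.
1.2296 bits

H(Y|X) = H(X,Y) - H(X)

H(X,Y) = -Σ_{x,y} P(x,y) log₂ P(x,y). Per-cell terms -P(x,y)·log₂P(x,y):
  X=0: 0.346777, 0.431207, 0.148126
  X=1: 0.258812, 0.076570, 0.207326
  X=2: 0.302293, 0.529496, 0.235575
  X=3: 0.248718, 0.066439, 0.086218
Sum of the 12 terms: H(X,Y) = 2.93756 bits

Marginal of X (row sums):
  P(X=0) = 0.108 + 0.167 + 0.029 = 0.304
  P(X=1) = 0.066 + 0.012 + 0.047 = 0.125
  P(X=2) = 0.085 + 0.343 + 0.057 = 0.485
  P(X=3) = 0.062 + 0.010 + 0.014 = 0.086
H(X) = -[0.304·log₂(0.304) + 0.125·log₂(0.125) + 0.485·log₂(0.485) + 0.086·log₂(0.086)]
  = 0.522228 + 0.375000 + 0.506313 + 0.304399 = 1.70794 bits

H(Y|X) = H(X,Y) - H(X) = 2.93756 - 1.70794 = 1.2296 bits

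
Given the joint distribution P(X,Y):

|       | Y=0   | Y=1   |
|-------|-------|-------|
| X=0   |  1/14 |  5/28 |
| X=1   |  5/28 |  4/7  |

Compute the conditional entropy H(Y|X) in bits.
0.8097 bits

H(Y|X) = H(X,Y) - H(X)

H(X,Y) = -Σ_{x,y} P(x,y) log₂ P(x,y). Per-cell terms -P(x,y)·log₂P(x,y):
  X=0: 0.27195, 0.44383
  X=1: 0.44383, 0.46135
Sum of the 4 terms: H(X,Y) = 1.6210 bits

Marginal of X (row sums):
  P(X=0) = 1/14 + 5/28 = 1/4
  P(X=1) = 5/28 + 4/7 = 3/4
H(X) = -[(1/4)·log₂(1/4) + (3/4)·log₂(3/4)]
  = 0.50000 + 0.31128 = 0.8113 bits

H(Y|X) = H(X,Y) - H(X) = 1.6210 - 0.8113 = 0.8097 bits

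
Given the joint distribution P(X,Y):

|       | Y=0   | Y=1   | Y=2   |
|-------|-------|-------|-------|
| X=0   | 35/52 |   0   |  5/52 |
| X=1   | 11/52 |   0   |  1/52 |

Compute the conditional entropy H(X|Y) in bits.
0.7770 bits

H(X|Y) = H(X,Y) - H(Y)

H(X,Y) = -Σ_{x,y} P(x,y) log₂ P(x,y). Per-cell terms -P(x,y)·log₂P(x,y):
  X=0: 0.38443, 0.00000, 0.32486
  X=1: 0.47406, 0.00000, 0.10962
  (cells with P = 0 contribute 0)
Sum of the 6 terms: H(X,Y) = 1.29297 bits

Marginal of Y (column sums):
  P(Y=0) = 35/52 + 11/52 = 23/26
  P(Y=1) = 0 + 0 = 0
  P(Y=2) = 5/52 + 1/52 = 3/26
H(Y) = -[(23/26)·log₂(23/26) + (3/26)·log₂(3/26)]   (outcomes with P = 0 contribute 0)
  = 0.15647 + 0.35948 = 0.51595 bits

H(X|Y) = H(X,Y) - H(Y) = 1.29297 - 0.51595 = 0.7770 bits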